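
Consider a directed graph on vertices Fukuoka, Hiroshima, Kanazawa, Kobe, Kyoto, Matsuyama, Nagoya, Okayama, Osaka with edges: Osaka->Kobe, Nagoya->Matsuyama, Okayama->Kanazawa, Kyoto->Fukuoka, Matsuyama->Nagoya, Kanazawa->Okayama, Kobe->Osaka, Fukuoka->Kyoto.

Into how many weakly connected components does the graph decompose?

From Fukuoka: component {Fukuoka, Kyoto}.
From Hiroshima: component {Hiroshima}.
From Kanazawa: component {Kanazawa, Okayama}.
From Kobe: component {Kobe, Osaka}.
From Matsuyama: component {Matsuyama, Nagoya}.
That's 5 components.

5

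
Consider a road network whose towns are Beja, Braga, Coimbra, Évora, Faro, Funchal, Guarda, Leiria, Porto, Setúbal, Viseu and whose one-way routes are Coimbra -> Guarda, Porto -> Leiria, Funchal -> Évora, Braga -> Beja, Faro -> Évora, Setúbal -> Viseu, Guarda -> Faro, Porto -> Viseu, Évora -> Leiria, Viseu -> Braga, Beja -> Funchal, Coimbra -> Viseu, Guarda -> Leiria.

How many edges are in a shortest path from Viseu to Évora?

Distance 0: Viseu.
Distance 1: Braga.
Distance 2: Beja.
Distance 3: Funchal.
Distance 4: Évora — contains Évora.

4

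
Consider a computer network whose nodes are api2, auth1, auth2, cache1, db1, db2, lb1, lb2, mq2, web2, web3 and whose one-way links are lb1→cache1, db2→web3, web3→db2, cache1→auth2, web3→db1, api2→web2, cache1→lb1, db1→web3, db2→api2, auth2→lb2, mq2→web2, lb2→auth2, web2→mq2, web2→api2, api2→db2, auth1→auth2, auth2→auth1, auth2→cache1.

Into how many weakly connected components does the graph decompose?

2

From api2: component {api2, db1, db2, mq2, web2, web3}.
From auth1: component {auth1, auth2, cache1, lb1, lb2}.
That's 2 components.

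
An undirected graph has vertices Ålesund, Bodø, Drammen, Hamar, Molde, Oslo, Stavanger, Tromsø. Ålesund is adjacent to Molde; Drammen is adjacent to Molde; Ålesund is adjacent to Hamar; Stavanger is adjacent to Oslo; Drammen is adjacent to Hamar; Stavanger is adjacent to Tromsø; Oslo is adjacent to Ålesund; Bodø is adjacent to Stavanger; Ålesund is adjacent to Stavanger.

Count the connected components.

From Ålesund: component {Ålesund, Bodø, Drammen, Hamar, Molde, Oslo, Stavanger, Tromsø}.
That's 1 component.

1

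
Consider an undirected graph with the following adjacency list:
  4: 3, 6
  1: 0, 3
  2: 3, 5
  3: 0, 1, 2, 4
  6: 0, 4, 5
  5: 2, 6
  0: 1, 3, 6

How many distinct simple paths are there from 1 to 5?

7

1–0–3–2–5
1–0–3–4–6–5
1–0–6–4–3–2–5
1–0–6–5
1–3–0–6–5
1–3–2–5
1–3–4–6–5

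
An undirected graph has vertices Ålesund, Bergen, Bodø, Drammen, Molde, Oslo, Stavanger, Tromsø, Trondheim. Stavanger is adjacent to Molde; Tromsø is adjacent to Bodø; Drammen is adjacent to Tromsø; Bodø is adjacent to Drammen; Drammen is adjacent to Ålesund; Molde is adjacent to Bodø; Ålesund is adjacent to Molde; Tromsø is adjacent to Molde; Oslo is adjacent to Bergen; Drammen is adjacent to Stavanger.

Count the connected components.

From Ålesund: component {Ålesund, Bodø, Drammen, Molde, Stavanger, Tromsø}.
From Bergen: component {Bergen, Oslo}.
From Trondheim: component {Trondheim}.
That's 3 components.

3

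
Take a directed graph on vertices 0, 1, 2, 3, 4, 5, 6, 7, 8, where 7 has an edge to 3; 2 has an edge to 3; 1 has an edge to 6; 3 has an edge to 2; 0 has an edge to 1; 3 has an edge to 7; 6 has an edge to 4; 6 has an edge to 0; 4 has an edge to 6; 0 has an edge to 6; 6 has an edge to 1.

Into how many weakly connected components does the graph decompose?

4

From 0: component {0, 1, 4, 6}.
From 2: component {2, 3, 7}.
From 5: component {5}.
From 8: component {8}.
That's 4 components.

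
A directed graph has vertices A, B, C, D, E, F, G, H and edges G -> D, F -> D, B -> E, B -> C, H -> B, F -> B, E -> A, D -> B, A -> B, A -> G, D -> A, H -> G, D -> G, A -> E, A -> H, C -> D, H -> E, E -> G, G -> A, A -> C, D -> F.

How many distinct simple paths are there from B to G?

9

B→C→D→A→E→G
B→C→D→A→G
B→C→D→A→H→E→G
B→C→D→A→H→G
B→C→D→G
B→E→A→C→D→G
B→E→A→G
B→E→A→H→G
B→E→G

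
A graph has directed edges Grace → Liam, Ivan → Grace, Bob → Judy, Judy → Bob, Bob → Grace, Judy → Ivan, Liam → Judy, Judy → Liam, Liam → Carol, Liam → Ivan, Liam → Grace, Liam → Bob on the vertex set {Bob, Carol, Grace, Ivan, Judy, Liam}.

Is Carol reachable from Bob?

Yes

Explore from Bob.
Distance 1: reach Grace, Judy.
Distance 2: reach Ivan, Liam.
Distance 3: reach Carol.
Found Carol.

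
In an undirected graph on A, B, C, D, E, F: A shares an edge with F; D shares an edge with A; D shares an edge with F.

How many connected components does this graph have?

From A: component {A, D, F}.
From B: component {B}.
From C: component {C}.
From E: component {E}.
That's 4 components.

4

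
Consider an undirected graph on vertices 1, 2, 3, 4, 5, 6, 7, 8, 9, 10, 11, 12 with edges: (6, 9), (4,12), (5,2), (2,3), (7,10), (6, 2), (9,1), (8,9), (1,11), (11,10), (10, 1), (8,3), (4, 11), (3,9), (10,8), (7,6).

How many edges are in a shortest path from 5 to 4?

6

Distance 0: 5.
Distance 1: 2.
Distance 2: 3, 6.
Distance 3: 7, 8, 9.
Distance 4: 1, 10.
Distance 5: 11.
Distance 6: 4 — contains 4.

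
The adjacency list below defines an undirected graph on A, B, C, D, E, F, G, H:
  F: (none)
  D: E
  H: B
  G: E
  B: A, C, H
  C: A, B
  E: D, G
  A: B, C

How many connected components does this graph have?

From A: component {A, B, C, H}.
From D: component {D, E, G}.
From F: component {F}.
That's 3 components.

3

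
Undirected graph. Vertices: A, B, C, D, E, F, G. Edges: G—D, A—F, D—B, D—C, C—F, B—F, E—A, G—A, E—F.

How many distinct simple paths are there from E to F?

4

E–A–F
E–A–G–D–B–F
E–A–G–D–C–F
E–F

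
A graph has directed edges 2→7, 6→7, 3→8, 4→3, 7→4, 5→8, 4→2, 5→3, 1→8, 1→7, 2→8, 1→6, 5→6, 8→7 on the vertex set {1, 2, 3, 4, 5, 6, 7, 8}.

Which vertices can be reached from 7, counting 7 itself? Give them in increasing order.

Start at 7.
Its neighbours: 4.
Then their neighbours: 2, 3.
Then next layer: 8.
Nothing further is reachable.

2, 3, 4, 7, 8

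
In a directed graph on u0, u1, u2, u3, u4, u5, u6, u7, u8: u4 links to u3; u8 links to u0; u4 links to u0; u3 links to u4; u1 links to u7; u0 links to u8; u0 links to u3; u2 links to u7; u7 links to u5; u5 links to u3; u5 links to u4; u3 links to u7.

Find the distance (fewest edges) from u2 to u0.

Distance 0: u2.
Distance 1: u7.
Distance 2: u5.
Distance 3: u3, u4.
Distance 4: u0 — contains u0.

4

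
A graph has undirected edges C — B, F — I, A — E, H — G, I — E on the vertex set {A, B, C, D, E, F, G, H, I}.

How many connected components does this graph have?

4

From A: component {A, E, F, I}.
From B: component {B, C}.
From D: component {D}.
From G: component {G, H}.
That's 4 components.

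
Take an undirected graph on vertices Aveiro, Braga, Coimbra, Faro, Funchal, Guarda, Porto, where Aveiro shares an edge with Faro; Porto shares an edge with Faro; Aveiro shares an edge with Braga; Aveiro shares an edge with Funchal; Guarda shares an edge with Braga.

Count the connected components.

2

From Aveiro: component {Aveiro, Braga, Faro, Funchal, Guarda, Porto}.
From Coimbra: component {Coimbra}.
That's 2 components.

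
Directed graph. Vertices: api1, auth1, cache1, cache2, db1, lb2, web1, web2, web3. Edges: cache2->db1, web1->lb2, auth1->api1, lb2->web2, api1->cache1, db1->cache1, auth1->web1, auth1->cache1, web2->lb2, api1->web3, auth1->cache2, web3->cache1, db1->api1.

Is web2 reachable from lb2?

Yes

Explore from lb2.
Distance 1: reach web2.
Found web2.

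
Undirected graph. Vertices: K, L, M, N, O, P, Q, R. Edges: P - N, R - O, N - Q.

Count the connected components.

5

From K: component {K}.
From L: component {L}.
From M: component {M}.
From N: component {N, P, Q}.
From O: component {O, R}.
That's 5 components.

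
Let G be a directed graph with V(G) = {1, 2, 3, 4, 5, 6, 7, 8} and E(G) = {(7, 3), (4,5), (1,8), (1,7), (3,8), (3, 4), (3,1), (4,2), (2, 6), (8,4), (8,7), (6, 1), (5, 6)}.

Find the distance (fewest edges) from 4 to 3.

5

Distance 0: 4.
Distance 1: 2, 5.
Distance 2: 6.
Distance 3: 1.
Distance 4: 7, 8.
Distance 5: 3 — contains 3.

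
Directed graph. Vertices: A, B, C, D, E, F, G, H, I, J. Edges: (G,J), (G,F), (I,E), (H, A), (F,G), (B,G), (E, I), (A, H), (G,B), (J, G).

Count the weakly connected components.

5

From A: component {A, H}.
From B: component {B, F, G, J}.
From C: component {C}.
From D: component {D}.
From E: component {E, I}.
That's 5 components.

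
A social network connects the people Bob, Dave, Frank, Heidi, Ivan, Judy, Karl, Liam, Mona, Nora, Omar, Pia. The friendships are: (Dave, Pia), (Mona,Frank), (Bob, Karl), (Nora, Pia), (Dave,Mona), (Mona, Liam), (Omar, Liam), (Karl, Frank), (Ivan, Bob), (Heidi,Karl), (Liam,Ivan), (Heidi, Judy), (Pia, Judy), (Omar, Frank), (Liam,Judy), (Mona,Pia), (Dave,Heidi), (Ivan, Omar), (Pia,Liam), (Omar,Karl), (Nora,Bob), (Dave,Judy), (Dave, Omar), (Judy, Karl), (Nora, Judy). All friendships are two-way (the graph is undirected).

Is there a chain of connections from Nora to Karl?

Yes

Explore from Nora.
Distance 1: reach Bob, Judy, Pia.
Distance 2: reach Dave, Heidi, Ivan, Karl, Liam, Mona.
Found Karl.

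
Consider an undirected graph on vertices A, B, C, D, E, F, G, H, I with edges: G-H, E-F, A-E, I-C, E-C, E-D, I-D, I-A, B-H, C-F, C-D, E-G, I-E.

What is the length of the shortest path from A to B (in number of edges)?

Distance 0: A.
Distance 1: E, I.
Distance 2: C, D, F, G.
Distance 3: H.
Distance 4: B — contains B.

4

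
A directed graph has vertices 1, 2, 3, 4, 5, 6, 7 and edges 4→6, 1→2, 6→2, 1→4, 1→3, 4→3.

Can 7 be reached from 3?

3 has no outgoing edges, so nothing is reachable from it.

No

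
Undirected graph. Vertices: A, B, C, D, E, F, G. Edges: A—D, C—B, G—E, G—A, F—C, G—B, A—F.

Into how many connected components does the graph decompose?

1

From A: component {A, B, C, D, E, F, G}.
That's 1 component.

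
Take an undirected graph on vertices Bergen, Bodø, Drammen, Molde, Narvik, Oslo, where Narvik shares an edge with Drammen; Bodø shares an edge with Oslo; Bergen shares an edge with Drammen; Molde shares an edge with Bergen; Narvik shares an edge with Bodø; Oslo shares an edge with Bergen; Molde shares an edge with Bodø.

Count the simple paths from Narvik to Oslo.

4

Narvik–Bodø–Molde–Bergen–Oslo
Narvik–Bodø–Oslo
Narvik–Drammen–Bergen–Molde–Bodø–Oslo
Narvik–Drammen–Bergen–Oslo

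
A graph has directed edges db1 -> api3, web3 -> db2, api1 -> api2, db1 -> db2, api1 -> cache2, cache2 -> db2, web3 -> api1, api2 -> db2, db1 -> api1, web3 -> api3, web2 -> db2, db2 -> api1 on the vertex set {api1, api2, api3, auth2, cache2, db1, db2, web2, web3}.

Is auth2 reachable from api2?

No

Explore from api2.
Distance 1: reach db2.
Distance 2: reach api1.
Distance 3: reach cache2.
The search from api2 is exhausted; no directed path reaches auth2.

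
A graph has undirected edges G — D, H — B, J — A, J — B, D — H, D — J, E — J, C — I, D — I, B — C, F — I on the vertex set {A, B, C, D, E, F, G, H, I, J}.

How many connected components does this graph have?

1

From A: component {A, B, C, D, E, F, G, H, I, J}.
That's 1 component.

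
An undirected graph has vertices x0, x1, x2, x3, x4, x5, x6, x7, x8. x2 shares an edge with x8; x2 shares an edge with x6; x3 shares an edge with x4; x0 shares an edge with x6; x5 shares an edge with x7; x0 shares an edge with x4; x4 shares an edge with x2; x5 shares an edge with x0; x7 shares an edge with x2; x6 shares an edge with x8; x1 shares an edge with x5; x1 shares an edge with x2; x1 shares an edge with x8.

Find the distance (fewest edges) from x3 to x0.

Distance 0: x3.
Distance 1: x4.
Distance 2: x0, x2 — contains x0.

2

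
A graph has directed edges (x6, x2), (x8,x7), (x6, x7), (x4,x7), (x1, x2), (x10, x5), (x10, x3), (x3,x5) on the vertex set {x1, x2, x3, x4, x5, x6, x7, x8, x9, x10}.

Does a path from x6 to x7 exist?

Explore from x6.
Distance 1: reach x2, x7.
Found x7.

Yes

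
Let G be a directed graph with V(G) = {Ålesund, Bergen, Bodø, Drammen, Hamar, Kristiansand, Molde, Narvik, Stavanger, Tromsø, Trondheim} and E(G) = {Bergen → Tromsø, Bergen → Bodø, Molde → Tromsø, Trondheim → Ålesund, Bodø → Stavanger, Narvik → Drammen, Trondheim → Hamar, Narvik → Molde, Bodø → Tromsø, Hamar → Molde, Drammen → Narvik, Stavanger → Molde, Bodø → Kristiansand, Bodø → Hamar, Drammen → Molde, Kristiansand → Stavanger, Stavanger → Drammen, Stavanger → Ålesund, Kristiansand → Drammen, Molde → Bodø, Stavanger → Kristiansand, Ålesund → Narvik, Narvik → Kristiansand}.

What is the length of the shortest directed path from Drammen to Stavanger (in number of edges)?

3

Distance 0: Drammen.
Distance 1: Molde, Narvik.
Distance 2: Bodø, Kristiansand, Tromsø.
Distance 3: Hamar, Stavanger — contains Stavanger.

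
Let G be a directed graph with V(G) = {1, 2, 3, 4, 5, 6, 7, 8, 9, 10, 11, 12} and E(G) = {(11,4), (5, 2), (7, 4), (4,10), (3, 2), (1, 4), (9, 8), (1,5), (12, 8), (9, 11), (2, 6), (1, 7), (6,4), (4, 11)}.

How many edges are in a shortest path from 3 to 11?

Distance 0: 3.
Distance 1: 2.
Distance 2: 6.
Distance 3: 4.
Distance 4: 10, 11 — contains 11.

4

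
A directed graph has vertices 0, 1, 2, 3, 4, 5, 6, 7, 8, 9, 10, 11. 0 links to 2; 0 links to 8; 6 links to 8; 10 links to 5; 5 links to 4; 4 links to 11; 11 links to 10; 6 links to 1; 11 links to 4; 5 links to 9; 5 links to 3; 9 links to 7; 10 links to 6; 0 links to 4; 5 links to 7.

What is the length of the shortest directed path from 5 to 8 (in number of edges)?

5

Distance 0: 5.
Distance 1: 3, 4, 7, 9.
Distance 2: 11.
Distance 3: 10.
Distance 4: 6.
Distance 5: 1, 8 — contains 8.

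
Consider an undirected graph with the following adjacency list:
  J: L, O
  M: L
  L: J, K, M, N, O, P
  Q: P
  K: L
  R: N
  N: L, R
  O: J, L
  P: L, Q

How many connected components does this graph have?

1

From J: component {J, K, L, M, N, O, P, Q, R}.
That's 1 component.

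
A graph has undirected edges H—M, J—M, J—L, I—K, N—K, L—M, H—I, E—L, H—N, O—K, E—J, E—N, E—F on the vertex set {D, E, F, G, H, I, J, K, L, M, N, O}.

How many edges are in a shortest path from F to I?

Distance 0: F.
Distance 1: E.
Distance 2: J, L, N.
Distance 3: H, K, M.
Distance 4: I, O — contains I.

4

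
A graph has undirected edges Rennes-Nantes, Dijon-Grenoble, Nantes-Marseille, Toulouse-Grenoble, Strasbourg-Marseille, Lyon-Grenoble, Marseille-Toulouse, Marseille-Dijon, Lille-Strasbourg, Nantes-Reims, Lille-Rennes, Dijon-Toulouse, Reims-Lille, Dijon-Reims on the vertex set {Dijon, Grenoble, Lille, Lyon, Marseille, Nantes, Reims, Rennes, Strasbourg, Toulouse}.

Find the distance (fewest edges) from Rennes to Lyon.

5

Distance 0: Rennes.
Distance 1: Lille, Nantes.
Distance 2: Marseille, Reims, Strasbourg.
Distance 3: Dijon, Toulouse.
Distance 4: Grenoble.
Distance 5: Lyon — contains Lyon.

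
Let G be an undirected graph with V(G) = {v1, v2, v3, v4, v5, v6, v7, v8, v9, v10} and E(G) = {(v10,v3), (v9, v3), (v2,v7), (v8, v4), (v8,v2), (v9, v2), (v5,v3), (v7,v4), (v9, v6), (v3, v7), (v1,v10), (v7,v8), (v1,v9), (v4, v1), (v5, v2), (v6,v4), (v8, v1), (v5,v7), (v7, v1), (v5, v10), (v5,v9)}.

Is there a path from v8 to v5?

Explore from v8.
Distance 1: reach v1, v2, v4, v7.
Distance 2: reach v3, v5, v6, v9, v10.
Found v5.

Yes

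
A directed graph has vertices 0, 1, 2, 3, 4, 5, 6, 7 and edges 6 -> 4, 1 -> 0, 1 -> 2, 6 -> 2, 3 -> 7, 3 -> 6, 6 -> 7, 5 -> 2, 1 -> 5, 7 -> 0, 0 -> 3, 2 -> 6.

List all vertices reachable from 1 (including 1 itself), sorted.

0, 1, 2, 3, 4, 5, 6, 7

Start at 1.
Its neighbours: 0, 2, 5.
Then their neighbours: 3, 6.
Then next layer: 4, 7.
Every vertex is now reached.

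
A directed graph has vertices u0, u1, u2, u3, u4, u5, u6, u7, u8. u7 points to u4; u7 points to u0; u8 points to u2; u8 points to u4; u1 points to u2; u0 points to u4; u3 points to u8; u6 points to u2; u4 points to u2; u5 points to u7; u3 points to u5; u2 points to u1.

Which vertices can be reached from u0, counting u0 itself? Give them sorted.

Start at u0.
Its neighbours: u4.
Then their neighbours: u2.
Then next layer: u1.
Nothing further is reachable.

u0, u1, u2, u4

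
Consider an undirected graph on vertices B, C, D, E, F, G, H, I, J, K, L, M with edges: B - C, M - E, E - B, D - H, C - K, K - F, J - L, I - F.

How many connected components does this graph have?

From B: component {B, C, E, F, I, K, M}.
From D: component {D, H}.
From G: component {G}.
From J: component {J, L}.
That's 4 components.

4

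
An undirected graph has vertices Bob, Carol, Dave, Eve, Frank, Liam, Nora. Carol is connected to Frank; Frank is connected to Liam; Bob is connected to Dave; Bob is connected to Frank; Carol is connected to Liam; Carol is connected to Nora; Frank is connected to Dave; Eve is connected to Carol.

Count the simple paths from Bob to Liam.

4

Bob–Dave–Frank–Carol–Liam
Bob–Dave–Frank–Liam
Bob–Frank–Carol–Liam
Bob–Frank–Liam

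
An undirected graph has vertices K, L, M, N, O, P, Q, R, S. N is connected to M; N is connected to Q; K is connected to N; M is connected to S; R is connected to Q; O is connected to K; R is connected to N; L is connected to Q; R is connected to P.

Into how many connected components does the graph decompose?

From K: component {K, L, M, N, O, P, Q, R, S}.
That's 1 component.

1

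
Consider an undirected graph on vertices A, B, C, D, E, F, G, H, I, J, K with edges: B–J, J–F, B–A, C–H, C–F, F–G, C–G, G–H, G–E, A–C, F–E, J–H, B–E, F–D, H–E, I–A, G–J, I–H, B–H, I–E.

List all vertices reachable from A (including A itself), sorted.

Start at A.
Its neighbours: B, C, I.
Then their neighbours: E, F, G, H, J.
Then next layer: D.
Nothing further is reachable.

A, B, C, D, E, F, G, H, I, J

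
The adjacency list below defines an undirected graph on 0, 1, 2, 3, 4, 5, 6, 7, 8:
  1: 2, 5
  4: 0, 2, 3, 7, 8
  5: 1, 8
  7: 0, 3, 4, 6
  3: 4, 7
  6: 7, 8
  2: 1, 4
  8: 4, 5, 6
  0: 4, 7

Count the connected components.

1

From 0: component {0, 1, 2, 3, 4, 5, 6, 7, 8}.
That's 1 component.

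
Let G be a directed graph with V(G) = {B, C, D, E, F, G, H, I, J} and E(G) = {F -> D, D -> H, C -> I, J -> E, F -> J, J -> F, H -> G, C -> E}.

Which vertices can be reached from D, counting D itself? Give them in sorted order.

D, G, H

Start at D.
Its neighbours: H.
Then their neighbours: G.
Nothing further is reachable.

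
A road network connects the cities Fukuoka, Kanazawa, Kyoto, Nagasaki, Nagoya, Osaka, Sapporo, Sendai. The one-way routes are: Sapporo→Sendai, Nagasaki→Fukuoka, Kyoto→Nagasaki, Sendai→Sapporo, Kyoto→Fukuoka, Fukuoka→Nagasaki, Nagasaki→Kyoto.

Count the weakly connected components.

5

From Fukuoka: component {Fukuoka, Kyoto, Nagasaki}.
From Kanazawa: component {Kanazawa}.
From Nagoya: component {Nagoya}.
From Osaka: component {Osaka}.
From Sapporo: component {Sapporo, Sendai}.
That's 5 components.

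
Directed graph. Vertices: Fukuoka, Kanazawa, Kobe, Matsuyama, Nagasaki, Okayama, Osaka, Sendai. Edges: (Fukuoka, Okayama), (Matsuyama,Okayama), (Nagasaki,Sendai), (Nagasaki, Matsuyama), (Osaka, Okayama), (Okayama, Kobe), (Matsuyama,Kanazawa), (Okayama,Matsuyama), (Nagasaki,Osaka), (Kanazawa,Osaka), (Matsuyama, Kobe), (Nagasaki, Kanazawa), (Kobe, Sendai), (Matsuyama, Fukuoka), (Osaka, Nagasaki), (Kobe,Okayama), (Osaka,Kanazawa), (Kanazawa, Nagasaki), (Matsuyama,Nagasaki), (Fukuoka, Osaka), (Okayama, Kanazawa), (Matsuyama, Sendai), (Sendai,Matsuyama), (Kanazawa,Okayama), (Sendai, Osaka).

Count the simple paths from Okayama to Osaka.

22

Okayama→Kanazawa→Nagasaki→Matsuyama→Fukuoka→Osaka
Okayama→Kanazawa→Nagasaki→Matsuyama→Kobe→Sendai→Osaka
Okayama→Kanazawa→Nagasaki→Matsuyama→Sendai→Osaka
Okayama→Kanazawa→Nagasaki→Osaka
Okayama→Kanazawa→Nagasaki→Sendai→Matsuyama→Fukuoka→Osaka
Okayama→Kanazawa→Nagasaki→Sendai→Osaka
Okayama→Kanazawa→Osaka
Okayama→Kobe→Sendai→Matsuyama→Fukuoka→Osaka
... and 14 more.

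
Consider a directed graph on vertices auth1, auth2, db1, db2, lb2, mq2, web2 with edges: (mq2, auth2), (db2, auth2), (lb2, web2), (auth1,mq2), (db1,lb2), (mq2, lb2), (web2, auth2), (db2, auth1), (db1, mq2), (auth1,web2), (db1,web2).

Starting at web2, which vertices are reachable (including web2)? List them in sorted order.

auth2, web2

Start at web2.
Its neighbours: auth2.
Nothing further is reachable.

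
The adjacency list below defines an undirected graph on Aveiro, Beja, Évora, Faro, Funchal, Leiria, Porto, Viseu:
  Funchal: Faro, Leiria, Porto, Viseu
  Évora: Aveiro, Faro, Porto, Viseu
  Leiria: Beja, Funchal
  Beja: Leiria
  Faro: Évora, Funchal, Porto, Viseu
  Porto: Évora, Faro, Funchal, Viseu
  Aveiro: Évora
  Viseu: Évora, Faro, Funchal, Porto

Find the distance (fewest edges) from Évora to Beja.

4

Distance 0: Évora.
Distance 1: Aveiro, Faro, Porto, Viseu.
Distance 2: Funchal.
Distance 3: Leiria.
Distance 4: Beja — contains Beja.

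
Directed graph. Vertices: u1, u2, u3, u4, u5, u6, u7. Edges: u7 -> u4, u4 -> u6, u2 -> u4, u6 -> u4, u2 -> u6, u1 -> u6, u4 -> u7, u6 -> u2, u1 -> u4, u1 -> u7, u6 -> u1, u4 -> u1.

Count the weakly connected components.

3

From u1: component {u1, u2, u4, u6, u7}.
From u3: component {u3}.
From u5: component {u5}.
That's 3 components.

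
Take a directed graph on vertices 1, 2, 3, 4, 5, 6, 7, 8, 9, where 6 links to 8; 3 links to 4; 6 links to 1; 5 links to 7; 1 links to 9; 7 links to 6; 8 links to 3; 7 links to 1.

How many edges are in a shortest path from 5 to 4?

5

Distance 0: 5.
Distance 1: 7.
Distance 2: 1, 6.
Distance 3: 8, 9.
Distance 4: 3.
Distance 5: 4 — contains 4.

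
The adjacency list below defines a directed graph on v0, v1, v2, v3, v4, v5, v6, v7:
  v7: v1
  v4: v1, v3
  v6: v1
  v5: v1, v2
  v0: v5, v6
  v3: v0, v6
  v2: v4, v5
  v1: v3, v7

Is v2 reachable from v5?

Yes

Explore from v5.
Distance 1: reach v1, v2.
Found v2.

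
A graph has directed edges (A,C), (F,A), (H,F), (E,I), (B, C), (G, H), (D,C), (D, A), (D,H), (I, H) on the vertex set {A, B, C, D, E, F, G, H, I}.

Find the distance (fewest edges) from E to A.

4

Distance 0: E.
Distance 1: I.
Distance 2: H.
Distance 3: F.
Distance 4: A — contains A.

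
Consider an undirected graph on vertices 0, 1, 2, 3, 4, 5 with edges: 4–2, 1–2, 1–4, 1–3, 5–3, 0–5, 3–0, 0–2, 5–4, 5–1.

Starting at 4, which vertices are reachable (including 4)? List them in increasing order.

0, 1, 2, 3, 4, 5

Start at 4.
Its neighbours: 1, 2, 5.
Then their neighbours: 0, 3.
Every vertex is now reached.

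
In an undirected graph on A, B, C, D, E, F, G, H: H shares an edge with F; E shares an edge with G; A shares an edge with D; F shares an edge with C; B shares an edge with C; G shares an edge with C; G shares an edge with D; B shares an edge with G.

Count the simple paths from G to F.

G–B–C–F
G–C–F

2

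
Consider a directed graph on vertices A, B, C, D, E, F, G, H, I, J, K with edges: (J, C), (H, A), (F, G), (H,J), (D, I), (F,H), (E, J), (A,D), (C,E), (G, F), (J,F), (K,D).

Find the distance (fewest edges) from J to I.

5

Distance 0: J.
Distance 1: C, F.
Distance 2: E, G, H.
Distance 3: A.
Distance 4: D.
Distance 5: I — contains I.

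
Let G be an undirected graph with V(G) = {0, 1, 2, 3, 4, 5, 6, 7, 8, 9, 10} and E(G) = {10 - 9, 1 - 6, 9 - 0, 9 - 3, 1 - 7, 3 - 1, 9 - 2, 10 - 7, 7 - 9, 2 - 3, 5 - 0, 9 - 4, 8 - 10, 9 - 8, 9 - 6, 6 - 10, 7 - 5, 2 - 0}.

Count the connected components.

1

From 0: component {0, 1, 2, 3, 4, 5, 6, 7, 8, 9, 10}.
That's 1 component.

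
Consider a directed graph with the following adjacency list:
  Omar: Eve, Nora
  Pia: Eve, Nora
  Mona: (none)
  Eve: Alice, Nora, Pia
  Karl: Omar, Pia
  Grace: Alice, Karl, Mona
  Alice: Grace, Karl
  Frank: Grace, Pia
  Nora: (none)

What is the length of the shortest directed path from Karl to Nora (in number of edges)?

2

Distance 0: Karl.
Distance 1: Omar, Pia.
Distance 2: Eve, Nora — contains Nora.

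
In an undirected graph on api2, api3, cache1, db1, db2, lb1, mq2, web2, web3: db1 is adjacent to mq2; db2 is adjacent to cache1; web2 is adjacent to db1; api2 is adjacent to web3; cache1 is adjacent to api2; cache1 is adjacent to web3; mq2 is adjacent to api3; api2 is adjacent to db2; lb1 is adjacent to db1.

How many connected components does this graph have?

2

From api2: component {api2, cache1, db2, web3}.
From api3: component {api3, db1, lb1, mq2, web2}.
That's 2 components.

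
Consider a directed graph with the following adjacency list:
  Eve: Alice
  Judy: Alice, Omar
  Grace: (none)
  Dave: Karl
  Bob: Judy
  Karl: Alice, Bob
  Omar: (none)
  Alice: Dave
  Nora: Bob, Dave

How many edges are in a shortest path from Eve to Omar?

6

Distance 0: Eve.
Distance 1: Alice.
Distance 2: Dave.
Distance 3: Karl.
Distance 4: Bob.
Distance 5: Judy.
Distance 6: Omar — contains Omar.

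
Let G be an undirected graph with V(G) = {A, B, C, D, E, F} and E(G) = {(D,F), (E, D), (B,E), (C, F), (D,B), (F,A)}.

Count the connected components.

From A: component {A, B, C, D, E, F}.
That's 1 component.

1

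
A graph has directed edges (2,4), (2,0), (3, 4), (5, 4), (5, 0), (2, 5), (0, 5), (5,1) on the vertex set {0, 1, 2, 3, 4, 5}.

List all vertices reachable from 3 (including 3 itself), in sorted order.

3, 4

Start at 3.
Its neighbours: 4.
Nothing further is reachable.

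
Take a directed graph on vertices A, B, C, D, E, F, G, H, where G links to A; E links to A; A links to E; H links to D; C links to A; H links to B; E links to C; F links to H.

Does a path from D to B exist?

No

D has no outgoing edges, so nothing is reachable from it.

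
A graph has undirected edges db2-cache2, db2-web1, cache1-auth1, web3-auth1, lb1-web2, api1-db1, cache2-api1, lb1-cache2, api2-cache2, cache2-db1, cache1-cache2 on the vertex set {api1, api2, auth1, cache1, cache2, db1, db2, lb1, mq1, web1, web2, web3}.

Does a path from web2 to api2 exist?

Yes

Explore from web2.
Distance 1: reach lb1.
Distance 2: reach cache2.
Distance 3: reach api1, api2, cache1, db1, db2.
Found api2.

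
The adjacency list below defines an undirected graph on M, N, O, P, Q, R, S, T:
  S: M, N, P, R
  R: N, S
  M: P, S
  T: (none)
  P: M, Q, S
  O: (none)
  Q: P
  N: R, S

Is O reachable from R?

No

Explore from R.
Distance 1: reach N, S.
Distance 2: reach M, P.
Distance 3: reach Q.
The search is exhausted without reaching O; it lies in a different component.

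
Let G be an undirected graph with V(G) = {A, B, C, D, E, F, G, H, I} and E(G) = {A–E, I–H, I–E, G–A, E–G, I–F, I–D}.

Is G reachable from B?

No

B has no edges, so nothing is reachable from it.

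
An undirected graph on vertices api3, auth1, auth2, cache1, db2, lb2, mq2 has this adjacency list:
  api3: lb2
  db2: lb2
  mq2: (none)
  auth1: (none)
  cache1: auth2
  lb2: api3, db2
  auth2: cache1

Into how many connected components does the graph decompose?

From api3: component {api3, db2, lb2}.
From auth1: component {auth1}.
From auth2: component {auth2, cache1}.
From mq2: component {mq2}.
That's 4 components.

4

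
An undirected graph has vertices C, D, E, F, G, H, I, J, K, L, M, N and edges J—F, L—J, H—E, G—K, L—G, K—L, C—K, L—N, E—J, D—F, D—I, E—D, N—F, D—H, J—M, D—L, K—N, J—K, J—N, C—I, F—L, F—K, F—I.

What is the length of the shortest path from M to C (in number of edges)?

Distance 0: M.
Distance 1: J.
Distance 2: E, F, K, L, N.
Distance 3: C, D, G, H, I — contains C.

3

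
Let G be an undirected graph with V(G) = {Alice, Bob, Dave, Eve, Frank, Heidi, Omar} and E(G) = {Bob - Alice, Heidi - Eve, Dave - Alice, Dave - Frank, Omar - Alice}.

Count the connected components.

2

From Alice: component {Alice, Bob, Dave, Frank, Omar}.
From Eve: component {Eve, Heidi}.
That's 2 components.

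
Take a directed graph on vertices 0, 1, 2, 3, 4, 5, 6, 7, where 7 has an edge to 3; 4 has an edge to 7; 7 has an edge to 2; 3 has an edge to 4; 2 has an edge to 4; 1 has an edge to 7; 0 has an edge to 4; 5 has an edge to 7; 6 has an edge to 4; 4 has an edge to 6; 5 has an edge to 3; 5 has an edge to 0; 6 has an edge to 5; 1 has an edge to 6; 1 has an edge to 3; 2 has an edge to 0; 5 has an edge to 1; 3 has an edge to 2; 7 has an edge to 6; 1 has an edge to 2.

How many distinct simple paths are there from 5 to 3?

5→0→4→7→3
5→1→2→0→4→7→3
5→1→2→4→7→3
5→1→3
5→1→6→4→7→3
5→1→7→3
5→3
5→7→3

8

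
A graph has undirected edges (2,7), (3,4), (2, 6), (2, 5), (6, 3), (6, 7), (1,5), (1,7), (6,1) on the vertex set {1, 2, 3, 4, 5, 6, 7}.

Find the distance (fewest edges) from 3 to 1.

2

Distance 0: 3.
Distance 1: 4, 6.
Distance 2: 1, 2, 7 — contains 1.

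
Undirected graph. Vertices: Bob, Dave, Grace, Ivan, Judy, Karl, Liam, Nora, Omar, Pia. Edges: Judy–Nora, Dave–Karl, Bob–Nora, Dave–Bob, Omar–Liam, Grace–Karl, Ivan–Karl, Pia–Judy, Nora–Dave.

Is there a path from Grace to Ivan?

Yes

Explore from Grace.
Distance 1: reach Karl.
Distance 2: reach Dave, Ivan.
Found Ivan.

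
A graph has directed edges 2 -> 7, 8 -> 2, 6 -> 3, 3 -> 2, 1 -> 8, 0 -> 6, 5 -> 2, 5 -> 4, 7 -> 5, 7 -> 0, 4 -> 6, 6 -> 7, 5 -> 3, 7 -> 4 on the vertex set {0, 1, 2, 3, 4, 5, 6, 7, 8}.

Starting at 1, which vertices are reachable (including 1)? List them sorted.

Start at 1.
Its neighbours: 8.
Then their neighbours: 2.
Then next layer: 7.
Then next layer: 0, 4, 5.
Then next layer: 3, 6.
Every vertex is now reached.

0, 1, 2, 3, 4, 5, 6, 7, 8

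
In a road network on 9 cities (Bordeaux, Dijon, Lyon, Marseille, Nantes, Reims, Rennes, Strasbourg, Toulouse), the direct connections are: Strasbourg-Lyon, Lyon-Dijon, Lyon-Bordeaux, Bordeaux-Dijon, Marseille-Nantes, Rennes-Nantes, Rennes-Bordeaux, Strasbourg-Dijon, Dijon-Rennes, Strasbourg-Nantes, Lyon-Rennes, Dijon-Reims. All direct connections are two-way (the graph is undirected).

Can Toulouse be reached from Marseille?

Explore from Marseille.
Distance 1: reach Nantes.
Distance 2: reach Rennes, Strasbourg.
Distance 3: reach Bordeaux, Dijon, Lyon.
Distance 4: reach Reims.
The search is exhausted without reaching Toulouse; it lies in a different component.

No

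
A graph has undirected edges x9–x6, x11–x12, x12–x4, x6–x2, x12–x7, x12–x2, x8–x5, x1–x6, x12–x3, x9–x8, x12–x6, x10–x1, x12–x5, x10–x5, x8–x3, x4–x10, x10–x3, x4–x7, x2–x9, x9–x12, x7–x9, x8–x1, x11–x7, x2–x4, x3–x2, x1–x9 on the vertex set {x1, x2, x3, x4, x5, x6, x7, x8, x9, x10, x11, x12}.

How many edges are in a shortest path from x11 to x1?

3

Distance 0: x11.
Distance 1: x7, x12.
Distance 2: x2, x3, x4, x5, x6, x9.
Distance 3: x1, x8, x10 — contains x1.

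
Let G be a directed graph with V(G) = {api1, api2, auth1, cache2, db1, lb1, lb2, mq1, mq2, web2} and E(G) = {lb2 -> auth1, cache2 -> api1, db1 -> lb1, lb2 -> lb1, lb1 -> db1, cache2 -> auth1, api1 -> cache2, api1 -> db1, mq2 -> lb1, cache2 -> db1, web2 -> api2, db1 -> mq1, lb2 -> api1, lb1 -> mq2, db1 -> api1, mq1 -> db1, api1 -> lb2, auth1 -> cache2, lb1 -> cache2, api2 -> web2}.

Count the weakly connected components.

From api1: component {api1, auth1, cache2, db1, lb1, lb2, mq1, mq2}.
From api2: component {api2, web2}.
That's 2 components.

2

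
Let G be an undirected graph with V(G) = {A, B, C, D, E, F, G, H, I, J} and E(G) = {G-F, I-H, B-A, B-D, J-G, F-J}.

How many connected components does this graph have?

5

From A: component {A, B, D}.
From C: component {C}.
From E: component {E}.
From F: component {F, G, J}.
From H: component {H, I}.
That's 5 components.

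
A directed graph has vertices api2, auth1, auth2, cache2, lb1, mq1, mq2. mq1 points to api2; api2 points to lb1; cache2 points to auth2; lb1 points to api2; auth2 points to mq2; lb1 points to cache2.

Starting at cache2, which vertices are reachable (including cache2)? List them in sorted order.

Start at cache2.
Its neighbours: auth2.
Then their neighbours: mq2.
Nothing further is reachable.

auth2, cache2, mq2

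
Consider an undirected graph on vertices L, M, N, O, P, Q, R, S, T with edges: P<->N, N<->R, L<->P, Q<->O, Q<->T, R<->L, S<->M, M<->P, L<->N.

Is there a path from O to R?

No

Explore from O.
Distance 1: reach Q.
Distance 2: reach T.
The search is exhausted without reaching R; it lies in a different component.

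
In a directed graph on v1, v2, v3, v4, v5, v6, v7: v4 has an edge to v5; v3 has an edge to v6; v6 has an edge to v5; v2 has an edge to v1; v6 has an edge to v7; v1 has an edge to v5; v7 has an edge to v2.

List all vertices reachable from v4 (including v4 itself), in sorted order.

v4, v5

Start at v4.
Its neighbours: v5.
Nothing further is reachable.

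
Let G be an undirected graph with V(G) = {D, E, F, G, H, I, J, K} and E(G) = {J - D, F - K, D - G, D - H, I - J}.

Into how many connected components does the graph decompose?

From D: component {D, G, H, I, J}.
From E: component {E}.
From F: component {F, K}.
That's 3 components.

3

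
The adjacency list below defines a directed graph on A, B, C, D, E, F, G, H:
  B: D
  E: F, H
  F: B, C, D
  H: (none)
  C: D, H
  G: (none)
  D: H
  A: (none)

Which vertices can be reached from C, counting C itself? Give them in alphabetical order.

C, D, H

Start at C.
Its neighbours: D, H.
Nothing further is reachable.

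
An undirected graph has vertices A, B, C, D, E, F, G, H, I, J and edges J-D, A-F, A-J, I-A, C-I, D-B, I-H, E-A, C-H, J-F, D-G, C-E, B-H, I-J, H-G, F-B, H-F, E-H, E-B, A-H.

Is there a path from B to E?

Yes

Explore from B.
Distance 1: reach D, E, F, H.
Found E.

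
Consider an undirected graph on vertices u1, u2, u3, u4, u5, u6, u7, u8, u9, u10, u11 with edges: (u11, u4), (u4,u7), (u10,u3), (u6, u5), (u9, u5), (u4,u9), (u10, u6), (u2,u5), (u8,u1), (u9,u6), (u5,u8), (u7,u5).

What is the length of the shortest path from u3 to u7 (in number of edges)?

4

Distance 0: u3.
Distance 1: u10.
Distance 2: u6.
Distance 3: u5, u9.
Distance 4: u2, u4, u7, u8 — contains u7.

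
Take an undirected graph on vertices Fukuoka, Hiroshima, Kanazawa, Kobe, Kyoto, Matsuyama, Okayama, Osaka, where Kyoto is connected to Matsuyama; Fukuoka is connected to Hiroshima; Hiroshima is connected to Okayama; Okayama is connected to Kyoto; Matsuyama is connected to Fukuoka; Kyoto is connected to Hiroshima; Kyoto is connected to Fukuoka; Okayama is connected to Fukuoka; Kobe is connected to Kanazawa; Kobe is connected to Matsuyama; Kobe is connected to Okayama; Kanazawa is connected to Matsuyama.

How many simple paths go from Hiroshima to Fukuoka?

Hiroshima–Fukuoka
Hiroshima–Kyoto–Fukuoka
Hiroshima–Kyoto–Matsuyama–Fukuoka
Hiroshima–Kyoto–Matsuyama–Kanazawa–Kobe–Okayama–Fukuoka
Hiroshima–Kyoto–Matsuyama–Kobe–Okayama–Fukuoka
Hiroshima–Kyoto–Okayama–Fukuoka
Hiroshima–Kyoto–Okayama–Kobe–Kanazawa–Matsuyama–Fukuoka
Hiroshima–Kyoto–Okayama–Kobe–Matsuyama–Fukuoka
Hiroshima–Okayama–Fukuoka
Hiroshima–Okayama–Kobe–Kanazawa–Matsuyama–Fukuoka
Hiroshima–Okayama–Kobe–Kanazawa–Matsuyama–Kyoto–Fukuoka
Hiroshima–Okayama–Kobe–Matsuyama–Fukuoka
Hiroshima–Okayama–Kobe–Matsuyama–Kyoto–Fukuoka
Hiroshima–Okayama–Kyoto–Fukuoka
Hiroshima–Okayama–Kyoto–Matsuyama–Fukuoka

15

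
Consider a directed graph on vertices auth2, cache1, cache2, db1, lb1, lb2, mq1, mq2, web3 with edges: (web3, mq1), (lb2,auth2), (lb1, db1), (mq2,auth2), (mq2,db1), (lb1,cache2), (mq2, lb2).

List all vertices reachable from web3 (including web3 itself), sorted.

Start at web3.
Its neighbours: mq1.
Nothing further is reachable.

mq1, web3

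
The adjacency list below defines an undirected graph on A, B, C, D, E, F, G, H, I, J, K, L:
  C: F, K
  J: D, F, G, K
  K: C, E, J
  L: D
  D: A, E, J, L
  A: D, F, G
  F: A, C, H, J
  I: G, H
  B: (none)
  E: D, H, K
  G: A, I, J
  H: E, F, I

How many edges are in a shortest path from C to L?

4

Distance 0: C.
Distance 1: F, K.
Distance 2: A, E, H, J.
Distance 3: D, G, I.
Distance 4: L — contains L.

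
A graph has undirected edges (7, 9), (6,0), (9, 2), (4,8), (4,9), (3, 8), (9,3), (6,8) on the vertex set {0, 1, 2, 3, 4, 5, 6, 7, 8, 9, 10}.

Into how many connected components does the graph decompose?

From 0: component {0, 2, 3, 4, 6, 7, 8, 9}.
From 1: component {1}.
From 5: component {5}.
From 10: component {10}.
That's 4 components.

4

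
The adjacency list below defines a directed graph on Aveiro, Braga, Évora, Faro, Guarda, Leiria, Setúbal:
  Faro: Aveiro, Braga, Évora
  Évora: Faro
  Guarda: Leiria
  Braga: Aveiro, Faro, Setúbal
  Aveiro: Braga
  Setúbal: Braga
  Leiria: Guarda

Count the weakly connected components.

2

From Aveiro: component {Aveiro, Braga, Évora, Faro, Setúbal}.
From Guarda: component {Guarda, Leiria}.
That's 2 components.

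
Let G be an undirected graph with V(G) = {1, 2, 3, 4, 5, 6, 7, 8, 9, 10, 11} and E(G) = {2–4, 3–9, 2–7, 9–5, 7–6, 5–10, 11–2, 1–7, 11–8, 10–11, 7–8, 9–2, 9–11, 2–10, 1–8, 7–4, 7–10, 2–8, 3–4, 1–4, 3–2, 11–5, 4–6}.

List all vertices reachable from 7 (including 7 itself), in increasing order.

1, 2, 3, 4, 5, 6, 7, 8, 9, 10, 11

Start at 7.
Its neighbours: 1, 2, 4, 6, 8, 10.
Then their neighbours: 3, 5, 9, 11.
Every vertex is now reached.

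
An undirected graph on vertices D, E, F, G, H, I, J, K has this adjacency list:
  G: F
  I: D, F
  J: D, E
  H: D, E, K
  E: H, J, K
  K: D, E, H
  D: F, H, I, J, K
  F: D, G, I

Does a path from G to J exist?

Explore from G.
Distance 1: reach F.
Distance 2: reach D, I.
Distance 3: reach H, J, K.
Found J.

Yes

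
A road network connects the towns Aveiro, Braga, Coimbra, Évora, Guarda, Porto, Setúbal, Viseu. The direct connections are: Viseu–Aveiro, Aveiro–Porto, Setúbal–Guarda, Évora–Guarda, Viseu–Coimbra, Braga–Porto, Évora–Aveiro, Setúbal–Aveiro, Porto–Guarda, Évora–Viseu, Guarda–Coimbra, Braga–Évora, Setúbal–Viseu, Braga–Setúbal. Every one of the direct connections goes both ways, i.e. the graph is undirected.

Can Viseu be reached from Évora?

Yes

Explore from Évora.
Distance 1: reach Aveiro, Braga, Guarda, Viseu.
Found Viseu.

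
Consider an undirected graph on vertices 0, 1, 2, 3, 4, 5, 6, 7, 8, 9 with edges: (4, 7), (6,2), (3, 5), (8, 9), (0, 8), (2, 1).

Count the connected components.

From 0: component {0, 8, 9}.
From 1: component {1, 2, 6}.
From 3: component {3, 5}.
From 4: component {4, 7}.
That's 4 components.

4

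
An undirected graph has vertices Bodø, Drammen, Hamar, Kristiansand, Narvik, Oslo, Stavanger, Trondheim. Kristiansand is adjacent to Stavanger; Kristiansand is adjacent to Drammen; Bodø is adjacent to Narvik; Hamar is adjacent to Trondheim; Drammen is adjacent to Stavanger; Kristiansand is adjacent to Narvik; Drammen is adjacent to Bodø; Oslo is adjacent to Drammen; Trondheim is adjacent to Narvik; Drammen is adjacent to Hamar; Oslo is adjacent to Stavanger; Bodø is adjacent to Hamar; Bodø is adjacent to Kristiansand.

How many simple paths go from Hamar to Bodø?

Hamar–Bodø
Hamar–Drammen–Bodø
Hamar–Drammen–Kristiansand–Bodø
Hamar–Drammen–Kristiansand–Narvik–Bodø
Hamar–Drammen–Oslo–Stavanger–Kristiansand–Bodø
Hamar–Drammen–Oslo–Stavanger–Kristiansand–Narvik–Bodø
Hamar–Drammen–Stavanger–Kristiansand–Bodø
Hamar–Drammen–Stavanger–Kristiansand–Narvik–Bodø
Hamar–Trondheim–Narvik–Bodø
Hamar–Trondheim–Narvik–Kristiansand–Bodø
Hamar–Trondheim–Narvik–Kristiansand–Drammen–Bodø
Hamar–Trondheim–Narvik–Kristiansand–Stavanger–Drammen–Bodø
Hamar–Trondheim–Narvik–Kristiansand–Stavanger–Oslo–Drammen–Bodø

13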